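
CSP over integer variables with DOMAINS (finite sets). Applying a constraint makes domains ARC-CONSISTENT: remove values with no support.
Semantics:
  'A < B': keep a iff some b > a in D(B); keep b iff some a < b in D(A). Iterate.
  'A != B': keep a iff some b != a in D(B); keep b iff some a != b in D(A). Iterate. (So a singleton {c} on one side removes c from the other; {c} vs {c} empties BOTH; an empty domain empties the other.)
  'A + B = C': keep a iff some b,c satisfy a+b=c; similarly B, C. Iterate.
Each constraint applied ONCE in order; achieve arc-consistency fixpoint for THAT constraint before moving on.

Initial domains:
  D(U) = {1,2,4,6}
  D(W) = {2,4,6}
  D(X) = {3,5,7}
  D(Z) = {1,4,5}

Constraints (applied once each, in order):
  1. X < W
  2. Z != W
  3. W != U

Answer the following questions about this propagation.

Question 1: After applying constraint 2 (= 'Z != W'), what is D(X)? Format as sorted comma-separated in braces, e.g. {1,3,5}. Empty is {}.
Constraint 1 (X < W) on D(X)={3,5,7} D(W)={2,4,6}: X {3,5,7}->{3,5}; W {2,4,6}->{4,6}
Constraint 2 (Z != W) on D(Z)={1,4,5} D(W)={4,6}: no change
So after constraint 2: D(X) = {3,5}

Answer: {3,5}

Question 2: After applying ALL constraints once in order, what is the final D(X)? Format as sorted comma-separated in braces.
Answer: {3,5}

Derivation:
Constraint 1 (X < W) on D(X)={3,5,7} D(W)={2,4,6}: X {3,5,7}->{3,5}; W {2,4,6}->{4,6}
Constraint 2 (Z != W) on D(Z)={1,4,5} D(W)={4,6}: no change
Constraint 3 (W != U) on D(W)={4,6} D(U)={1,2,4,6}: no change
So after all 3 constraints: D(X) = {3,5}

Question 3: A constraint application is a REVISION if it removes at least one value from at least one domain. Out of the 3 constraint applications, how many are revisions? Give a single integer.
Answer: 1

Derivation:
Constraint 1 (X < W) on D(X)={3,5,7} D(W)={2,4,6}: X {3,5,7}->{3,5}; W {2,4,6}->{4,6} => REVISION
Constraint 2 (Z != W) on D(Z)={1,4,5} D(W)={4,6}: no change => not a revision
Constraint 3 (W != U) on D(W)={4,6} D(U)={1,2,4,6}: no change => not a revision
Total revisions = 1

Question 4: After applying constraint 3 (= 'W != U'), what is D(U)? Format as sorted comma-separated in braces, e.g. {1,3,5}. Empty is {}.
Answer: {1,2,4,6}

Derivation:
Constraint 1 (X < W) on D(X)={3,5,7} D(W)={2,4,6}: X {3,5,7}->{3,5}; W {2,4,6}->{4,6}
Constraint 2 (Z != W) on D(Z)={1,4,5} D(W)={4,6}: no change
Constraint 3 (W != U) on D(W)={4,6} D(U)={1,2,4,6}: no change
So after constraint 3: D(U) = {1,2,4,6}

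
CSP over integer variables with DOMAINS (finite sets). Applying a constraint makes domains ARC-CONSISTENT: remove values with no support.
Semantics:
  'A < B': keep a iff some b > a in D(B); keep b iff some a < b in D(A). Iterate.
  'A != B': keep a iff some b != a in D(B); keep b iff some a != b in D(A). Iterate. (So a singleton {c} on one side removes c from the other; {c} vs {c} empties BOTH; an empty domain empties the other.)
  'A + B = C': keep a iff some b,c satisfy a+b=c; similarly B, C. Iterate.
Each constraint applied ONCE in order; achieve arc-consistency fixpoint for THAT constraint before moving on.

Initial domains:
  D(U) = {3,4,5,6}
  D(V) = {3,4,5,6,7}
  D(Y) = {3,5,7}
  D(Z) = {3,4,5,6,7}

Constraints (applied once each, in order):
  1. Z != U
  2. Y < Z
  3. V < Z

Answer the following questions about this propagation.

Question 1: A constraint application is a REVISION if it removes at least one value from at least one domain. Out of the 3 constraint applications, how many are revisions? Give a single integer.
Constraint 1 (Z != U) on D(Z)={3,4,5,6,7} D(U)={3,4,5,6}: no change => not a revision
Constraint 2 (Y < Z) on D(Y)={3,5,7} D(Z)={3,4,5,6,7}: Y {3,5,7}->{3,5}; Z {3,4,5,6,7}->{4,5,6,7} => REVISION
Constraint 3 (V < Z) on D(V)={3,4,5,6,7} D(Z)={4,5,6,7}: V {3,4,5,6,7}->{3,4,5,6} => REVISION
Total revisions = 2

Answer: 2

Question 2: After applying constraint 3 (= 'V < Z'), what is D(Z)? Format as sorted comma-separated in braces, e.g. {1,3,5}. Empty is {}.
Answer: {4,5,6,7}

Derivation:
Constraint 1 (Z != U) on D(Z)={3,4,5,6,7} D(U)={3,4,5,6}: no change
Constraint 2 (Y < Z) on D(Y)={3,5,7} D(Z)={3,4,5,6,7}: Y {3,5,7}->{3,5}; Z {3,4,5,6,7}->{4,5,6,7}
Constraint 3 (V < Z) on D(V)={3,4,5,6,7} D(Z)={4,5,6,7}: V {3,4,5,6,7}->{3,4,5,6}
So after constraint 3: D(Z) = {4,5,6,7}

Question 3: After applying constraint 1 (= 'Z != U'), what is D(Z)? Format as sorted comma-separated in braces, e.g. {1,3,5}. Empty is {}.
Constraint 1 (Z != U) on D(Z)={3,4,5,6,7} D(U)={3,4,5,6}: no change
So after constraint 1: D(Z) = {3,4,5,6,7}

Answer: {3,4,5,6,7}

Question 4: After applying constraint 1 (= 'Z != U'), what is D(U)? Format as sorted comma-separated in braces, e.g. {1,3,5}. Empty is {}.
Constraint 1 (Z != U) on D(Z)={3,4,5,6,7} D(U)={3,4,5,6}: no change
So after constraint 1: D(U) = {3,4,5,6}

Answer: {3,4,5,6}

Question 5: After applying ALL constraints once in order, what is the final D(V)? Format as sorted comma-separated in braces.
Answer: {3,4,5,6}

Derivation:
Constraint 1 (Z != U) on D(Z)={3,4,5,6,7} D(U)={3,4,5,6}: no change
Constraint 2 (Y < Z) on D(Y)={3,5,7} D(Z)={3,4,5,6,7}: Y {3,5,7}->{3,5}; Z {3,4,5,6,7}->{4,5,6,7}
Constraint 3 (V < Z) on D(V)={3,4,5,6,7} D(Z)={4,5,6,7}: V {3,4,5,6,7}->{3,4,5,6}
So after all 3 constraints: D(V) = {3,4,5,6}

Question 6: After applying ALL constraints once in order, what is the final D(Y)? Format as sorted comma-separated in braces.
Answer: {3,5}

Derivation:
Constraint 1 (Z != U) on D(Z)={3,4,5,6,7} D(U)={3,4,5,6}: no change
Constraint 2 (Y < Z) on D(Y)={3,5,7} D(Z)={3,4,5,6,7}: Y {3,5,7}->{3,5}; Z {3,4,5,6,7}->{4,5,6,7}
Constraint 3 (V < Z) on D(V)={3,4,5,6,7} D(Z)={4,5,6,7}: V {3,4,5,6,7}->{3,4,5,6}
So after all 3 constraints: D(Y) = {3,5}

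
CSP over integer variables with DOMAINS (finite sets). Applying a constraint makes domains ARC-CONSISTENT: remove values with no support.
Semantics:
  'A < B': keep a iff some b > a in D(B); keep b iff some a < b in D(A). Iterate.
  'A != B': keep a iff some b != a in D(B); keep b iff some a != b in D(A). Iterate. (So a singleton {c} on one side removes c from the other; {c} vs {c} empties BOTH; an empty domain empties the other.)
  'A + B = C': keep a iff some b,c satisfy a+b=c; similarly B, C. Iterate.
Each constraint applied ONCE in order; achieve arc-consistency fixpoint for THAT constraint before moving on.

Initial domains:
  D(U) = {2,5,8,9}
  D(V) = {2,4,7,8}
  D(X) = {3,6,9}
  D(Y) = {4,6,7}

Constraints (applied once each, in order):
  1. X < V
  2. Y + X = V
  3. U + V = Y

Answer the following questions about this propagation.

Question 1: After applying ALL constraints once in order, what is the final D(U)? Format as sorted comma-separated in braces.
Constraint 1 (X < V) on D(X)={3,6,9} D(V)={2,4,7,8}: X {3,6,9}->{3,6}; V {2,4,7,8}->{4,7,8}
Constraint 2 (Y + X = V) on D(Y)={4,6,7} D(X)={3,6} D(V)={4,7,8}: Y {4,6,7}->{4}; X {3,6}->{3}; V {4,7,8}->{7}
Constraint 3 (U + V = Y) on D(U)={2,5,8,9} D(V)={7} D(Y)={4}: U {2,5,8,9}->{}; V {7}->{}; Y {4}->{}
So after all 3 constraints: D(U) = {}

Answer: {}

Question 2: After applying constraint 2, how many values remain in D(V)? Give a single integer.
Answer: 1

Derivation:
Constraint 1 (X < V) on D(X)={3,6,9} D(V)={2,4,7,8}: X {3,6,9}->{3,6}; V {2,4,7,8}->{4,7,8}
Constraint 2 (Y + X = V) on D(Y)={4,6,7} D(X)={3,6} D(V)={4,7,8}: Y {4,6,7}->{4}; X {3,6}->{3}; V {4,7,8}->{7}
So after constraint 2: D(V)={7}, size = 1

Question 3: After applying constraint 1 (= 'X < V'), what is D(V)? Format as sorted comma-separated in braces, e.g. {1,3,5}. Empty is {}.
Constraint 1 (X < V) on D(X)={3,6,9} D(V)={2,4,7,8}: X {3,6,9}->{3,6}; V {2,4,7,8}->{4,7,8}
So after constraint 1: D(V) = {4,7,8}

Answer: {4,7,8}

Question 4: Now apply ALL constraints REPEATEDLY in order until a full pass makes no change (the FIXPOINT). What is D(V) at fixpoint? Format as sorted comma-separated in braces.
pass 0 (initial): D(V)={2,4,7,8}
pass 1: U {2,5,8,9}->{}; V {2,4,7,8}->{}; X {3,6,9}->{3}; Y {4,6,7}->{}
pass 2: X {3}->{}
pass 3: no change
Fixpoint after 3 passes: D(V) = {}

Answer: {}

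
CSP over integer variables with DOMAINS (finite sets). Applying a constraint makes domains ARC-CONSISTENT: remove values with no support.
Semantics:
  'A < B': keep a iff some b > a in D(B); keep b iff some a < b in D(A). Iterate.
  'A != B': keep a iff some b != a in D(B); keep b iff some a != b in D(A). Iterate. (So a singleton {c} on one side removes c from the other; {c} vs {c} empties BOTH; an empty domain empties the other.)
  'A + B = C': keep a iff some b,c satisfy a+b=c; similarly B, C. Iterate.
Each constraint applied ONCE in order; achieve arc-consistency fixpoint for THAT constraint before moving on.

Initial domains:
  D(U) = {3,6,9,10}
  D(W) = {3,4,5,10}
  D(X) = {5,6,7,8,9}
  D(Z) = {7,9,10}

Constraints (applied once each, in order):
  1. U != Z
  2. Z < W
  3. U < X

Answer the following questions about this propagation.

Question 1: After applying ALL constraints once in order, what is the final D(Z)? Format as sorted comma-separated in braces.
Answer: {7,9}

Derivation:
Constraint 1 (U != Z) on D(U)={3,6,9,10} D(Z)={7,9,10}: no change
Constraint 2 (Z < W) on D(Z)={7,9,10} D(W)={3,4,5,10}: Z {7,9,10}->{7,9}; W {3,4,5,10}->{10}
Constraint 3 (U < X) on D(U)={3,6,9,10} D(X)={5,6,7,8,9}: U {3,6,9,10}->{3,6}
So after all 3 constraints: D(Z) = {7,9}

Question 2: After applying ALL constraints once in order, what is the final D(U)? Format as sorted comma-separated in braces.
Constraint 1 (U != Z) on D(U)={3,6,9,10} D(Z)={7,9,10}: no change
Constraint 2 (Z < W) on D(Z)={7,9,10} D(W)={3,4,5,10}: Z {7,9,10}->{7,9}; W {3,4,5,10}->{10}
Constraint 3 (U < X) on D(U)={3,6,9,10} D(X)={5,6,7,8,9}: U {3,6,9,10}->{3,6}
So after all 3 constraints: D(U) = {3,6}

Answer: {3,6}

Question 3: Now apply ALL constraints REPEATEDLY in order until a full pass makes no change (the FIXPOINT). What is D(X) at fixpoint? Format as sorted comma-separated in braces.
pass 0 (initial): D(X)={5,6,7,8,9}
pass 1: U {3,6,9,10}->{3,6}; W {3,4,5,10}->{10}; Z {7,9,10}->{7,9}
pass 2: no change
Fixpoint after 2 passes: D(X) = {5,6,7,8,9}

Answer: {5,6,7,8,9}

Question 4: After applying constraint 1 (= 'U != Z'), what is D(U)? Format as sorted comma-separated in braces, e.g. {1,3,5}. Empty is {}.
Constraint 1 (U != Z) on D(U)={3,6,9,10} D(Z)={7,9,10}: no change
So after constraint 1: D(U) = {3,6,9,10}

Answer: {3,6,9,10}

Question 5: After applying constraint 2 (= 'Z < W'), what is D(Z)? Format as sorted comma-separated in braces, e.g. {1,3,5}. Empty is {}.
Constraint 1 (U != Z) on D(U)={3,6,9,10} D(Z)={7,9,10}: no change
Constraint 2 (Z < W) on D(Z)={7,9,10} D(W)={3,4,5,10}: Z {7,9,10}->{7,9}; W {3,4,5,10}->{10}
So after constraint 2: D(Z) = {7,9}

Answer: {7,9}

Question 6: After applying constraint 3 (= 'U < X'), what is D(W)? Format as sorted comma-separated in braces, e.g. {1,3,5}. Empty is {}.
Answer: {10}

Derivation:
Constraint 1 (U != Z) on D(U)={3,6,9,10} D(Z)={7,9,10}: no change
Constraint 2 (Z < W) on D(Z)={7,9,10} D(W)={3,4,5,10}: Z {7,9,10}->{7,9}; W {3,4,5,10}->{10}
Constraint 3 (U < X) on D(U)={3,6,9,10} D(X)={5,6,7,8,9}: U {3,6,9,10}->{3,6}
So after constraint 3: D(W) = {10}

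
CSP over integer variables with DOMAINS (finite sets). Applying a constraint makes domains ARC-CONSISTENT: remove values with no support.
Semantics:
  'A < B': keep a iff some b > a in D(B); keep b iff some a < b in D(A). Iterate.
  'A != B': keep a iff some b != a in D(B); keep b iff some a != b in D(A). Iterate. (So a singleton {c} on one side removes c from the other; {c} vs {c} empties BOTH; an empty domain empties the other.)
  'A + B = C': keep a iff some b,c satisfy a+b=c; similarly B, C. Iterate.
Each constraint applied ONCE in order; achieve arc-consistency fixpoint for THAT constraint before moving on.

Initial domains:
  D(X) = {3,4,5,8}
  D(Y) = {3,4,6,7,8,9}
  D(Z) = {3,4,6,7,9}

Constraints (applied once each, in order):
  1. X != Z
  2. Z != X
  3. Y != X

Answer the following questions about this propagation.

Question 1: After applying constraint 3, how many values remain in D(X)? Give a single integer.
Answer: 4

Derivation:
Constraint 1 (X != Z) on D(X)={3,4,5,8} D(Z)={3,4,6,7,9}: no change
Constraint 2 (Z != X) on D(Z)={3,4,6,7,9} D(X)={3,4,5,8}: no change
Constraint 3 (Y != X) on D(Y)={3,4,6,7,8,9} D(X)={3,4,5,8}: no change
So after constraint 3: D(X)={3,4,5,8}, size = 4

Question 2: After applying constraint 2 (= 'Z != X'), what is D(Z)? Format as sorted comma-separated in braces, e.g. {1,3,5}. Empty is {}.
Answer: {3,4,6,7,9}

Derivation:
Constraint 1 (X != Z) on D(X)={3,4,5,8} D(Z)={3,4,6,7,9}: no change
Constraint 2 (Z != X) on D(Z)={3,4,6,7,9} D(X)={3,4,5,8}: no change
So after constraint 2: D(Z) = {3,4,6,7,9}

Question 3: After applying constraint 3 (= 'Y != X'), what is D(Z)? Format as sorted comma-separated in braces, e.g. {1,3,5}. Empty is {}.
Constraint 1 (X != Z) on D(X)={3,4,5,8} D(Z)={3,4,6,7,9}: no change
Constraint 2 (Z != X) on D(Z)={3,4,6,7,9} D(X)={3,4,5,8}: no change
Constraint 3 (Y != X) on D(Y)={3,4,6,7,8,9} D(X)={3,4,5,8}: no change
So after constraint 3: D(Z) = {3,4,6,7,9}

Answer: {3,4,6,7,9}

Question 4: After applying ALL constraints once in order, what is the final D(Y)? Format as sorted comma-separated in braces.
Answer: {3,4,6,7,8,9}

Derivation:
Constraint 1 (X != Z) on D(X)={3,4,5,8} D(Z)={3,4,6,7,9}: no change
Constraint 2 (Z != X) on D(Z)={3,4,6,7,9} D(X)={3,4,5,8}: no change
Constraint 3 (Y != X) on D(Y)={3,4,6,7,8,9} D(X)={3,4,5,8}: no change
So after all 3 constraints: D(Y) = {3,4,6,7,8,9}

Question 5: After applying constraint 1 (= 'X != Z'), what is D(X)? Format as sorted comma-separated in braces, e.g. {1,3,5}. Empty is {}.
Answer: {3,4,5,8}

Derivation:
Constraint 1 (X != Z) on D(X)={3,4,5,8} D(Z)={3,4,6,7,9}: no change
So after constraint 1: D(X) = {3,4,5,8}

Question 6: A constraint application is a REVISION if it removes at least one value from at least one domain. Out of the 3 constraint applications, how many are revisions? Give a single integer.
Answer: 0

Derivation:
Constraint 1 (X != Z) on D(X)={3,4,5,8} D(Z)={3,4,6,7,9}: no change => not a revision
Constraint 2 (Z != X) on D(Z)={3,4,6,7,9} D(X)={3,4,5,8}: no change => not a revision
Constraint 3 (Y != X) on D(Y)={3,4,6,7,8,9} D(X)={3,4,5,8}: no change => not a revision
Total revisions = 0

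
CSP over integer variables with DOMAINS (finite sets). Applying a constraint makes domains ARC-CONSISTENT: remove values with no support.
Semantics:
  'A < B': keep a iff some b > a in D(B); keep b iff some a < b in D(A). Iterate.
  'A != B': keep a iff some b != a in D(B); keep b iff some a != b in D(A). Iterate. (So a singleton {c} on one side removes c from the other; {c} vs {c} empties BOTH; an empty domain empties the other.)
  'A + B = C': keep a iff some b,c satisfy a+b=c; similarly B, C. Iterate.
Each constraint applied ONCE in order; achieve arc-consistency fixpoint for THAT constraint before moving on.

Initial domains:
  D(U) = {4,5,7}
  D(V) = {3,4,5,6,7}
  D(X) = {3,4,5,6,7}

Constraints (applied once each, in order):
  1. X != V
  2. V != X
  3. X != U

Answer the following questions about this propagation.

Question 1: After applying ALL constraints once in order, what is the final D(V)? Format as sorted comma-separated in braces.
Constraint 1 (X != V) on D(X)={3,4,5,6,7} D(V)={3,4,5,6,7}: no change
Constraint 2 (V != X) on D(V)={3,4,5,6,7} D(X)={3,4,5,6,7}: no change
Constraint 3 (X != U) on D(X)={3,4,5,6,7} D(U)={4,5,7}: no change
So after all 3 constraints: D(V) = {3,4,5,6,7}

Answer: {3,4,5,6,7}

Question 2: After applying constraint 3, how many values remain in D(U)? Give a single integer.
Answer: 3

Derivation:
Constraint 1 (X != V) on D(X)={3,4,5,6,7} D(V)={3,4,5,6,7}: no change
Constraint 2 (V != X) on D(V)={3,4,5,6,7} D(X)={3,4,5,6,7}: no change
Constraint 3 (X != U) on D(X)={3,4,5,6,7} D(U)={4,5,7}: no change
So after constraint 3: D(U)={4,5,7}, size = 3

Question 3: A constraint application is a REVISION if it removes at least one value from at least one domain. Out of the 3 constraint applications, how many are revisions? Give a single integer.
Constraint 1 (X != V) on D(X)={3,4,5,6,7} D(V)={3,4,5,6,7}: no change => not a revision
Constraint 2 (V != X) on D(V)={3,4,5,6,7} D(X)={3,4,5,6,7}: no change => not a revision
Constraint 3 (X != U) on D(X)={3,4,5,6,7} D(U)={4,5,7}: no change => not a revision
Total revisions = 0

Answer: 0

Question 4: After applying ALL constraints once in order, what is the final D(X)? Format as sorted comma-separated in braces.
Answer: {3,4,5,6,7}

Derivation:
Constraint 1 (X != V) on D(X)={3,4,5,6,7} D(V)={3,4,5,6,7}: no change
Constraint 2 (V != X) on D(V)={3,4,5,6,7} D(X)={3,4,5,6,7}: no change
Constraint 3 (X != U) on D(X)={3,4,5,6,7} D(U)={4,5,7}: no change
So after all 3 constraints: D(X) = {3,4,5,6,7}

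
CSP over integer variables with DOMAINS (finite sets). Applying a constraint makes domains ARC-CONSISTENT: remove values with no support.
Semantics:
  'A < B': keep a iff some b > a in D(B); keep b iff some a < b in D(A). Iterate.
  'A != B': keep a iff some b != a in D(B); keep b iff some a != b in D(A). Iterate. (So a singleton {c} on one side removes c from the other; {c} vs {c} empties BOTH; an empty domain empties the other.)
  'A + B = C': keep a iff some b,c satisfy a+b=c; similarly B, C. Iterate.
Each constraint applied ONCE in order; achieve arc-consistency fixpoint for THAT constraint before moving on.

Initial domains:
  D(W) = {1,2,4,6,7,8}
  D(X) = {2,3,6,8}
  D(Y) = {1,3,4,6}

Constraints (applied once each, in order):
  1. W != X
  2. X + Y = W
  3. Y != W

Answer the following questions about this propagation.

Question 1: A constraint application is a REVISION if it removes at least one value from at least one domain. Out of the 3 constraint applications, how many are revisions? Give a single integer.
Answer: 1

Derivation:
Constraint 1 (W != X) on D(W)={1,2,4,6,7,8} D(X)={2,3,6,8}: no change => not a revision
Constraint 2 (X + Y = W) on D(X)={2,3,6,8} D(Y)={1,3,4,6} D(W)={1,2,4,6,7,8}: X {2,3,6,8}->{2,3,6}; W {1,2,4,6,7,8}->{4,6,7,8} => REVISION
Constraint 3 (Y != W) on D(Y)={1,3,4,6} D(W)={4,6,7,8}: no change => not a revision
Total revisions = 1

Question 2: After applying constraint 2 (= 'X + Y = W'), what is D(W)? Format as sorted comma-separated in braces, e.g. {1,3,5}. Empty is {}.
Constraint 1 (W != X) on D(W)={1,2,4,6,7,8} D(X)={2,3,6,8}: no change
Constraint 2 (X + Y = W) on D(X)={2,3,6,8} D(Y)={1,3,4,6} D(W)={1,2,4,6,7,8}: X {2,3,6,8}->{2,3,6}; W {1,2,4,6,7,8}->{4,6,7,8}
So after constraint 2: D(W) = {4,6,7,8}

Answer: {4,6,7,8}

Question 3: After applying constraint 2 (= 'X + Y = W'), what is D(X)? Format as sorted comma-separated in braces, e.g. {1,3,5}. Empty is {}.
Answer: {2,3,6}

Derivation:
Constraint 1 (W != X) on D(W)={1,2,4,6,7,8} D(X)={2,3,6,8}: no change
Constraint 2 (X + Y = W) on D(X)={2,3,6,8} D(Y)={1,3,4,6} D(W)={1,2,4,6,7,8}: X {2,3,6,8}->{2,3,6}; W {1,2,4,6,7,8}->{4,6,7,8}
So after constraint 2: D(X) = {2,3,6}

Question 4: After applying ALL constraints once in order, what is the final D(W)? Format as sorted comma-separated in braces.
Constraint 1 (W != X) on D(W)={1,2,4,6,7,8} D(X)={2,3,6,8}: no change
Constraint 2 (X + Y = W) on D(X)={2,3,6,8} D(Y)={1,3,4,6} D(W)={1,2,4,6,7,8}: X {2,3,6,8}->{2,3,6}; W {1,2,4,6,7,8}->{4,6,7,8}
Constraint 3 (Y != W) on D(Y)={1,3,4,6} D(W)={4,6,7,8}: no change
So after all 3 constraints: D(W) = {4,6,7,8}

Answer: {4,6,7,8}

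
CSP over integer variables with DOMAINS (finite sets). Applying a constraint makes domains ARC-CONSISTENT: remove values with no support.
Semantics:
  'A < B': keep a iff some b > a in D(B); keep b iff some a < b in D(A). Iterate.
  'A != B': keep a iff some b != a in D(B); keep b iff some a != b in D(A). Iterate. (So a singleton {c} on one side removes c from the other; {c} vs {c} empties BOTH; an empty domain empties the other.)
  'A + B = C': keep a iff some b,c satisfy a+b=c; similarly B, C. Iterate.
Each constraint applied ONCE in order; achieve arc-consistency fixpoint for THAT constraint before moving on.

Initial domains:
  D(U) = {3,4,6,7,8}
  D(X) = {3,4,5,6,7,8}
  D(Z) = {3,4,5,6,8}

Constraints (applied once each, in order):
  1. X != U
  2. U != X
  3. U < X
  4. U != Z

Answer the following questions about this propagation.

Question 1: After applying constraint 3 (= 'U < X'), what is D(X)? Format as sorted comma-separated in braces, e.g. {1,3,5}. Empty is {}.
Constraint 1 (X != U) on D(X)={3,4,5,6,7,8} D(U)={3,4,6,7,8}: no change
Constraint 2 (U != X) on D(U)={3,4,6,7,8} D(X)={3,4,5,6,7,8}: no change
Constraint 3 (U < X) on D(U)={3,4,6,7,8} D(X)={3,4,5,6,7,8}: U {3,4,6,7,8}->{3,4,6,7}; X {3,4,5,6,7,8}->{4,5,6,7,8}
So after constraint 3: D(X) = {4,5,6,7,8}

Answer: {4,5,6,7,8}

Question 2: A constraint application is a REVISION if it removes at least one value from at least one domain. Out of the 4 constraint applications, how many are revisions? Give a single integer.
Constraint 1 (X != U) on D(X)={3,4,5,6,7,8} D(U)={3,4,6,7,8}: no change => not a revision
Constraint 2 (U != X) on D(U)={3,4,6,7,8} D(X)={3,4,5,6,7,8}: no change => not a revision
Constraint 3 (U < X) on D(U)={3,4,6,7,8} D(X)={3,4,5,6,7,8}: U {3,4,6,7,8}->{3,4,6,7}; X {3,4,5,6,7,8}->{4,5,6,7,8} => REVISION
Constraint 4 (U != Z) on D(U)={3,4,6,7} D(Z)={3,4,5,6,8}: no change => not a revision
Total revisions = 1

Answer: 1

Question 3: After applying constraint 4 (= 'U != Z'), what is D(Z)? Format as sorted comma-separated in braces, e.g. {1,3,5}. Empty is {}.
Constraint 1 (X != U) on D(X)={3,4,5,6,7,8} D(U)={3,4,6,7,8}: no change
Constraint 2 (U != X) on D(U)={3,4,6,7,8} D(X)={3,4,5,6,7,8}: no change
Constraint 3 (U < X) on D(U)={3,4,6,7,8} D(X)={3,4,5,6,7,8}: U {3,4,6,7,8}->{3,4,6,7}; X {3,4,5,6,7,8}->{4,5,6,7,8}
Constraint 4 (U != Z) on D(U)={3,4,6,7} D(Z)={3,4,5,6,8}: no change
So after constraint 4: D(Z) = {3,4,5,6,8}

Answer: {3,4,5,6,8}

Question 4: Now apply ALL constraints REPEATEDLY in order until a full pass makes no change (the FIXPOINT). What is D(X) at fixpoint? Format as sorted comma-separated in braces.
pass 0 (initial): D(X)={3,4,5,6,7,8}
pass 1: U {3,4,6,7,8}->{3,4,6,7}; X {3,4,5,6,7,8}->{4,5,6,7,8}
pass 2: no change
Fixpoint after 2 passes: D(X) = {4,5,6,7,8}

Answer: {4,5,6,7,8}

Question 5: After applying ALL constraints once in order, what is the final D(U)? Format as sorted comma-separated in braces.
Constraint 1 (X != U) on D(X)={3,4,5,6,7,8} D(U)={3,4,6,7,8}: no change
Constraint 2 (U != X) on D(U)={3,4,6,7,8} D(X)={3,4,5,6,7,8}: no change
Constraint 3 (U < X) on D(U)={3,4,6,7,8} D(X)={3,4,5,6,7,8}: U {3,4,6,7,8}->{3,4,6,7}; X {3,4,5,6,7,8}->{4,5,6,7,8}
Constraint 4 (U != Z) on D(U)={3,4,6,7} D(Z)={3,4,5,6,8}: no change
So after all 4 constraints: D(U) = {3,4,6,7}

Answer: {3,4,6,7}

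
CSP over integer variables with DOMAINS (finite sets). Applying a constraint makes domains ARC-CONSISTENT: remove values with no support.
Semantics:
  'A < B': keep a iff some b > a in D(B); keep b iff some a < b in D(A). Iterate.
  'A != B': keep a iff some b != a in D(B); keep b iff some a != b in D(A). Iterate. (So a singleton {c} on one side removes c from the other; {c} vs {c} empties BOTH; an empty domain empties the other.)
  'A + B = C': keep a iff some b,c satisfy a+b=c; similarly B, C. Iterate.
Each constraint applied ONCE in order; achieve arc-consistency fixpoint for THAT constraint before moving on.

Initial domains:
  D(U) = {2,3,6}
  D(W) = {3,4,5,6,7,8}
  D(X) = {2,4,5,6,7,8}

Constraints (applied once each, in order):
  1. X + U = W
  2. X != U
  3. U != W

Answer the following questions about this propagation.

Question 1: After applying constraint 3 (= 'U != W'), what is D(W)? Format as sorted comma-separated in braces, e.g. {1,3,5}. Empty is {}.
Constraint 1 (X + U = W) on D(X)={2,4,5,6,7,8} D(U)={2,3,6} D(W)={3,4,5,6,7,8}: X {2,4,5,6,7,8}->{2,4,5,6}; W {3,4,5,6,7,8}->{4,5,6,7,8}
Constraint 2 (X != U) on D(X)={2,4,5,6} D(U)={2,3,6}: no change
Constraint 3 (U != W) on D(U)={2,3,6} D(W)={4,5,6,7,8}: no change
So after constraint 3: D(W) = {4,5,6,7,8}

Answer: {4,5,6,7,8}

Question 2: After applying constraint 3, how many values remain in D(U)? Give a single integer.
Answer: 3

Derivation:
Constraint 1 (X + U = W) on D(X)={2,4,5,6,7,8} D(U)={2,3,6} D(W)={3,4,5,6,7,8}: X {2,4,5,6,7,8}->{2,4,5,6}; W {3,4,5,6,7,8}->{4,5,6,7,8}
Constraint 2 (X != U) on D(X)={2,4,5,6} D(U)={2,3,6}: no change
Constraint 3 (U != W) on D(U)={2,3,6} D(W)={4,5,6,7,8}: no change
So after constraint 3: D(U)={2,3,6}, size = 3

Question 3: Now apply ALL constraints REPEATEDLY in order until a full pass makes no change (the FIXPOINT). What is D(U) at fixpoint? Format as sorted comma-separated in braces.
Answer: {2,3,6}

Derivation:
pass 0 (initial): D(U)={2,3,6}
pass 1: W {3,4,5,6,7,8}->{4,5,6,7,8}; X {2,4,5,6,7,8}->{2,4,5,6}
pass 2: no change
Fixpoint after 2 passes: D(U) = {2,3,6}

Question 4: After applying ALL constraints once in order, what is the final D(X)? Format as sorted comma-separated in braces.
Constraint 1 (X + U = W) on D(X)={2,4,5,6,7,8} D(U)={2,3,6} D(W)={3,4,5,6,7,8}: X {2,4,5,6,7,8}->{2,4,5,6}; W {3,4,5,6,7,8}->{4,5,6,7,8}
Constraint 2 (X != U) on D(X)={2,4,5,6} D(U)={2,3,6}: no change
Constraint 3 (U != W) on D(U)={2,3,6} D(W)={4,5,6,7,8}: no change
So after all 3 constraints: D(X) = {2,4,5,6}

Answer: {2,4,5,6}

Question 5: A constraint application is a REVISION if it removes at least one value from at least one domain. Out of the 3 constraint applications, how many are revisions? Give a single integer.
Constraint 1 (X + U = W) on D(X)={2,4,5,6,7,8} D(U)={2,3,6} D(W)={3,4,5,6,7,8}: X {2,4,5,6,7,8}->{2,4,5,6}; W {3,4,5,6,7,8}->{4,5,6,7,8} => REVISION
Constraint 2 (X != U) on D(X)={2,4,5,6} D(U)={2,3,6}: no change => not a revision
Constraint 3 (U != W) on D(U)={2,3,6} D(W)={4,5,6,7,8}: no change => not a revision
Total revisions = 1

Answer: 1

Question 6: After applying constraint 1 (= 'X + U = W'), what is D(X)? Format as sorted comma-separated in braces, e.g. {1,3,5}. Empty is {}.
Constraint 1 (X + U = W) on D(X)={2,4,5,6,7,8} D(U)={2,3,6} D(W)={3,4,5,6,7,8}: X {2,4,5,6,7,8}->{2,4,5,6}; W {3,4,5,6,7,8}->{4,5,6,7,8}
So after constraint 1: D(X) = {2,4,5,6}

Answer: {2,4,5,6}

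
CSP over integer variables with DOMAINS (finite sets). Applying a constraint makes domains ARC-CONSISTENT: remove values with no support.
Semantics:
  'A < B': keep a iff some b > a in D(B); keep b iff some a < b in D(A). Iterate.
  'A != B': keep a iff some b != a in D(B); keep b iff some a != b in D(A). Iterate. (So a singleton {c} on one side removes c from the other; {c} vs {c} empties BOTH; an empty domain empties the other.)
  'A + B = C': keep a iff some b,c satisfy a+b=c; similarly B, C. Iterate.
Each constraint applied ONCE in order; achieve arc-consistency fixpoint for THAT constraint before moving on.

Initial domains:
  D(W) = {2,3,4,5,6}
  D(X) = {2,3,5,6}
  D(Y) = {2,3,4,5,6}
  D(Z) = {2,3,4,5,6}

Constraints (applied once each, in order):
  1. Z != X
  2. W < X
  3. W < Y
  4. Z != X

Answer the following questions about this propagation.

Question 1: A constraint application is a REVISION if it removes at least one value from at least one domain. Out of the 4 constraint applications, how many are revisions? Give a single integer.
Answer: 2

Derivation:
Constraint 1 (Z != X) on D(Z)={2,3,4,5,6} D(X)={2,3,5,6}: no change => not a revision
Constraint 2 (W < X) on D(W)={2,3,4,5,6} D(X)={2,3,5,6}: W {2,3,4,5,6}->{2,3,4,5}; X {2,3,5,6}->{3,5,6} => REVISION
Constraint 3 (W < Y) on D(W)={2,3,4,5} D(Y)={2,3,4,5,6}: Y {2,3,4,5,6}->{3,4,5,6} => REVISION
Constraint 4 (Z != X) on D(Z)={2,3,4,5,6} D(X)={3,5,6}: no change => not a revision
Total revisions = 2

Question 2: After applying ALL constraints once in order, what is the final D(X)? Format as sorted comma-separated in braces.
Answer: {3,5,6}

Derivation:
Constraint 1 (Z != X) on D(Z)={2,3,4,5,6} D(X)={2,3,5,6}: no change
Constraint 2 (W < X) on D(W)={2,3,4,5,6} D(X)={2,3,5,6}: W {2,3,4,5,6}->{2,3,4,5}; X {2,3,5,6}->{3,5,6}
Constraint 3 (W < Y) on D(W)={2,3,4,5} D(Y)={2,3,4,5,6}: Y {2,3,4,5,6}->{3,4,5,6}
Constraint 4 (Z != X) on D(Z)={2,3,4,5,6} D(X)={3,5,6}: no change
So after all 4 constraints: D(X) = {3,5,6}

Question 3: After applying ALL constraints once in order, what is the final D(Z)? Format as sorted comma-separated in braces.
Constraint 1 (Z != X) on D(Z)={2,3,4,5,6} D(X)={2,3,5,6}: no change
Constraint 2 (W < X) on D(W)={2,3,4,5,6} D(X)={2,3,5,6}: W {2,3,4,5,6}->{2,3,4,5}; X {2,3,5,6}->{3,5,6}
Constraint 3 (W < Y) on D(W)={2,3,4,5} D(Y)={2,3,4,5,6}: Y {2,3,4,5,6}->{3,4,5,6}
Constraint 4 (Z != X) on D(Z)={2,3,4,5,6} D(X)={3,5,6}: no change
So after all 4 constraints: D(Z) = {2,3,4,5,6}

Answer: {2,3,4,5,6}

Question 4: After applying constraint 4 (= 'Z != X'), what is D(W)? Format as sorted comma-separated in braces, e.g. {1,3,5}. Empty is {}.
Constraint 1 (Z != X) on D(Z)={2,3,4,5,6} D(X)={2,3,5,6}: no change
Constraint 2 (W < X) on D(W)={2,3,4,5,6} D(X)={2,3,5,6}: W {2,3,4,5,6}->{2,3,4,5}; X {2,3,5,6}->{3,5,6}
Constraint 3 (W < Y) on D(W)={2,3,4,5} D(Y)={2,3,4,5,6}: Y {2,3,4,5,6}->{3,4,5,6}
Constraint 4 (Z != X) on D(Z)={2,3,4,5,6} D(X)={3,5,6}: no change
So after constraint 4: D(W) = {2,3,4,5}

Answer: {2,3,4,5}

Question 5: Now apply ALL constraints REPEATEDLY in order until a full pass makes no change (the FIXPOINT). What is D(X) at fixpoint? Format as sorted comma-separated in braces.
Answer: {3,5,6}

Derivation:
pass 0 (initial): D(X)={2,3,5,6}
pass 1: W {2,3,4,5,6}->{2,3,4,5}; X {2,3,5,6}->{3,5,6}; Y {2,3,4,5,6}->{3,4,5,6}
pass 2: no change
Fixpoint after 2 passes: D(X) = {3,5,6}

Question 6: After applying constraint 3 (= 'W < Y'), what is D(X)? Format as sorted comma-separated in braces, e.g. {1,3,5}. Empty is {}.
Answer: {3,5,6}

Derivation:
Constraint 1 (Z != X) on D(Z)={2,3,4,5,6} D(X)={2,3,5,6}: no change
Constraint 2 (W < X) on D(W)={2,3,4,5,6} D(X)={2,3,5,6}: W {2,3,4,5,6}->{2,3,4,5}; X {2,3,5,6}->{3,5,6}
Constraint 3 (W < Y) on D(W)={2,3,4,5} D(Y)={2,3,4,5,6}: Y {2,3,4,5,6}->{3,4,5,6}
So after constraint 3: D(X) = {3,5,6}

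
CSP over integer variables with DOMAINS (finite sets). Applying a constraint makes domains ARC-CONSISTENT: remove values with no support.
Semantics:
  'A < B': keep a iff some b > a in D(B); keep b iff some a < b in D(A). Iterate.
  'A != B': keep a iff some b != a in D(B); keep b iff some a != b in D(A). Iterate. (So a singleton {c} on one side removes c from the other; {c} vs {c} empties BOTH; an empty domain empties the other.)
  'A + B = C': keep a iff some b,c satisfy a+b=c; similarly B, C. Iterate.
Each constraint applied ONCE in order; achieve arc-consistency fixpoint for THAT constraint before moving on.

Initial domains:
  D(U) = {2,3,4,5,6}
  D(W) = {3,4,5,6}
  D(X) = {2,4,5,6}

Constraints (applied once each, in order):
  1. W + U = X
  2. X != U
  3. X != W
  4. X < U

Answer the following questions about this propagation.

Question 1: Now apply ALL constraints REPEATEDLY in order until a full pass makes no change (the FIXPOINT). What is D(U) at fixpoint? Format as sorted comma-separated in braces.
pass 0 (initial): D(U)={2,3,4,5,6}
pass 1: U {2,3,4,5,6}->{}; W {3,4,5,6}->{3,4}; X {2,4,5,6}->{}
pass 2: W {3,4}->{}
pass 3: no change
Fixpoint after 3 passes: D(U) = {}

Answer: {}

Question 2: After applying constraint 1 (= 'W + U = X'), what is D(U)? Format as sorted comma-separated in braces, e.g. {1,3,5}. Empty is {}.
Answer: {2,3}

Derivation:
Constraint 1 (W + U = X) on D(W)={3,4,5,6} D(U)={2,3,4,5,6} D(X)={2,4,5,6}: W {3,4,5,6}->{3,4}; U {2,3,4,5,6}->{2,3}; X {2,4,5,6}->{5,6}
So after constraint 1: D(U) = {2,3}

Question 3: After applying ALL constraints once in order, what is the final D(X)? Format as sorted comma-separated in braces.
Answer: {}

Derivation:
Constraint 1 (W + U = X) on D(W)={3,4,5,6} D(U)={2,3,4,5,6} D(X)={2,4,5,6}: W {3,4,5,6}->{3,4}; U {2,3,4,5,6}->{2,3}; X {2,4,5,6}->{5,6}
Constraint 2 (X != U) on D(X)={5,6} D(U)={2,3}: no change
Constraint 3 (X != W) on D(X)={5,6} D(W)={3,4}: no change
Constraint 4 (X < U) on D(X)={5,6} D(U)={2,3}: X {5,6}->{}; U {2,3}->{}
So after all 4 constraints: D(X) = {}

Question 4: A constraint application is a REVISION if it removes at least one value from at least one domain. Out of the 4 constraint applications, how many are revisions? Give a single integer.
Answer: 2

Derivation:
Constraint 1 (W + U = X) on D(W)={3,4,5,6} D(U)={2,3,4,5,6} D(X)={2,4,5,6}: W {3,4,5,6}->{3,4}; U {2,3,4,5,6}->{2,3}; X {2,4,5,6}->{5,6} => REVISION
Constraint 2 (X != U) on D(X)={5,6} D(U)={2,3}: no change => not a revision
Constraint 3 (X != W) on D(X)={5,6} D(W)={3,4}: no change => not a revision
Constraint 4 (X < U) on D(X)={5,6} D(U)={2,3}: X {5,6}->{}; U {2,3}->{} => REVISION
Total revisions = 2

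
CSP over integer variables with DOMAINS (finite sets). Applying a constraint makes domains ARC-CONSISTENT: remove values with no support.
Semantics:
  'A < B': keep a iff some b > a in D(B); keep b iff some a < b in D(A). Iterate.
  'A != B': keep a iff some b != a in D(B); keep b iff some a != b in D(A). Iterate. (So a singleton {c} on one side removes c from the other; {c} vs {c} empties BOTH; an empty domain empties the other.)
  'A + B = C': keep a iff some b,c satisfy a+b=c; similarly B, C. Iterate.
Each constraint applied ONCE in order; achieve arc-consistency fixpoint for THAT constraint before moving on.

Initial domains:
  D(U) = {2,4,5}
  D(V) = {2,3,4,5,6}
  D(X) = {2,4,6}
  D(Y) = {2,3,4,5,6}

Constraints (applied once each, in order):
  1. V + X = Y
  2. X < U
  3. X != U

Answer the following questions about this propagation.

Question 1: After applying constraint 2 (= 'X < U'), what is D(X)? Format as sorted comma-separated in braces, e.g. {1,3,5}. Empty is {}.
Constraint 1 (V + X = Y) on D(V)={2,3,4,5,6} D(X)={2,4,6} D(Y)={2,3,4,5,6}: V {2,3,4,5,6}->{2,3,4}; X {2,4,6}->{2,4}; Y {2,3,4,5,6}->{4,5,6}
Constraint 2 (X < U) on D(X)={2,4} D(U)={2,4,5}: U {2,4,5}->{4,5}
So after constraint 2: D(X) = {2,4}

Answer: {2,4}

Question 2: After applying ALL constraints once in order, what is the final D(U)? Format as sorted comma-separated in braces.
Constraint 1 (V + X = Y) on D(V)={2,3,4,5,6} D(X)={2,4,6} D(Y)={2,3,4,5,6}: V {2,3,4,5,6}->{2,3,4}; X {2,4,6}->{2,4}; Y {2,3,4,5,6}->{4,5,6}
Constraint 2 (X < U) on D(X)={2,4} D(U)={2,4,5}: U {2,4,5}->{4,5}
Constraint 3 (X != U) on D(X)={2,4} D(U)={4,5}: no change
So after all 3 constraints: D(U) = {4,5}

Answer: {4,5}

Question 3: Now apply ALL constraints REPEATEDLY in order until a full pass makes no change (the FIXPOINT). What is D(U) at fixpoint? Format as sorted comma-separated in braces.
Answer: {4,5}

Derivation:
pass 0 (initial): D(U)={2,4,5}
pass 1: U {2,4,5}->{4,5}; V {2,3,4,5,6}->{2,3,4}; X {2,4,6}->{2,4}; Y {2,3,4,5,6}->{4,5,6}
pass 2: no change
Fixpoint after 2 passes: D(U) = {4,5}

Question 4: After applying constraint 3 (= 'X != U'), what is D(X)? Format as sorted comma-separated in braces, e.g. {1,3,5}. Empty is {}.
Answer: {2,4}

Derivation:
Constraint 1 (V + X = Y) on D(V)={2,3,4,5,6} D(X)={2,4,6} D(Y)={2,3,4,5,6}: V {2,3,4,5,6}->{2,3,4}; X {2,4,6}->{2,4}; Y {2,3,4,5,6}->{4,5,6}
Constraint 2 (X < U) on D(X)={2,4} D(U)={2,4,5}: U {2,4,5}->{4,5}
Constraint 3 (X != U) on D(X)={2,4} D(U)={4,5}: no change
So after constraint 3: D(X) = {2,4}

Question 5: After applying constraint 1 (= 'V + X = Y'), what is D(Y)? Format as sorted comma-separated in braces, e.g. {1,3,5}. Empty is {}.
Constraint 1 (V + X = Y) on D(V)={2,3,4,5,6} D(X)={2,4,6} D(Y)={2,3,4,5,6}: V {2,3,4,5,6}->{2,3,4}; X {2,4,6}->{2,4}; Y {2,3,4,5,6}->{4,5,6}
So after constraint 1: D(Y) = {4,5,6}

Answer: {4,5,6}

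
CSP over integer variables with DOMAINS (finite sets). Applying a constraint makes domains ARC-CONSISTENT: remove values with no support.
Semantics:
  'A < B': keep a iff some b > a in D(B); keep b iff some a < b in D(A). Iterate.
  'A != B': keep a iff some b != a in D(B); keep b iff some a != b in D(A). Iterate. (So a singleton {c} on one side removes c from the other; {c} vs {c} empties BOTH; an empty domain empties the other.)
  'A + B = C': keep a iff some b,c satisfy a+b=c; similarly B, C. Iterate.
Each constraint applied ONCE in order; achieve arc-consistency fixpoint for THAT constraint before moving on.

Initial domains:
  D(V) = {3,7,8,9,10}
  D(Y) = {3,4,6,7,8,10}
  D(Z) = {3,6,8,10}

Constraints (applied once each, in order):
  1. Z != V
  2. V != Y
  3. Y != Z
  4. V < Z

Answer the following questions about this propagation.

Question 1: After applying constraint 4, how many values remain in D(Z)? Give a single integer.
Answer: 3

Derivation:
Constraint 1 (Z != V) on D(Z)={3,6,8,10} D(V)={3,7,8,9,10}: no change
Constraint 2 (V != Y) on D(V)={3,7,8,9,10} D(Y)={3,4,6,7,8,10}: no change
Constraint 3 (Y != Z) on D(Y)={3,4,6,7,8,10} D(Z)={3,6,8,10}: no change
Constraint 4 (V < Z) on D(V)={3,7,8,9,10} D(Z)={3,6,8,10}: V {3,7,8,9,10}->{3,7,8,9}; Z {3,6,8,10}->{6,8,10}
So after constraint 4: D(Z)={6,8,10}, size = 3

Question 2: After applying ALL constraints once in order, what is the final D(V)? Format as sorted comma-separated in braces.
Answer: {3,7,8,9}

Derivation:
Constraint 1 (Z != V) on D(Z)={3,6,8,10} D(V)={3,7,8,9,10}: no change
Constraint 2 (V != Y) on D(V)={3,7,8,9,10} D(Y)={3,4,6,7,8,10}: no change
Constraint 3 (Y != Z) on D(Y)={3,4,6,7,8,10} D(Z)={3,6,8,10}: no change
Constraint 4 (V < Z) on D(V)={3,7,8,9,10} D(Z)={3,6,8,10}: V {3,7,8,9,10}->{3,7,8,9}; Z {3,6,8,10}->{6,8,10}
So after all 4 constraints: D(V) = {3,7,8,9}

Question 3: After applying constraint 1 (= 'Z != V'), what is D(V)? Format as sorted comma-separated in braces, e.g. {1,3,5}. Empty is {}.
Answer: {3,7,8,9,10}

Derivation:
Constraint 1 (Z != V) on D(Z)={3,6,8,10} D(V)={3,7,8,9,10}: no change
So after constraint 1: D(V) = {3,7,8,9,10}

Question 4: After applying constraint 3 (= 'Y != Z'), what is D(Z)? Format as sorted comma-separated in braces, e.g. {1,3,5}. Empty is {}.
Constraint 1 (Z != V) on D(Z)={3,6,8,10} D(V)={3,7,8,9,10}: no change
Constraint 2 (V != Y) on D(V)={3,7,8,9,10} D(Y)={3,4,6,7,8,10}: no change
Constraint 3 (Y != Z) on D(Y)={3,4,6,7,8,10} D(Z)={3,6,8,10}: no change
So after constraint 3: D(Z) = {3,6,8,10}

Answer: {3,6,8,10}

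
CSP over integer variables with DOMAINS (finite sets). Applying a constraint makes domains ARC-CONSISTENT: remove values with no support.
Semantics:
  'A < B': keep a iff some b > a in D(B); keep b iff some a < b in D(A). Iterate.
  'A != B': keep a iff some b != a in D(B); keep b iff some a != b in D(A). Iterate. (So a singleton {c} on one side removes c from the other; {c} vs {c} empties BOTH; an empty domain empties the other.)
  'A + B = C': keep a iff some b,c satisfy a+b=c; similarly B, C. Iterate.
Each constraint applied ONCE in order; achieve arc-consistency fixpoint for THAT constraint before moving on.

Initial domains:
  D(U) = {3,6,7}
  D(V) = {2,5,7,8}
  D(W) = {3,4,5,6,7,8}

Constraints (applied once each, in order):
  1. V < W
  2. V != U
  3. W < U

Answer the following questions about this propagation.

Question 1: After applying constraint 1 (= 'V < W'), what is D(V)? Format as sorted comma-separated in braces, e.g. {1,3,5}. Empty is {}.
Answer: {2,5,7}

Derivation:
Constraint 1 (V < W) on D(V)={2,5,7,8} D(W)={3,4,5,6,7,8}: V {2,5,7,8}->{2,5,7}
So after constraint 1: D(V) = {2,5,7}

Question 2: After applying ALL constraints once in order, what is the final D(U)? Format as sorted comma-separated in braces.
Answer: {6,7}

Derivation:
Constraint 1 (V < W) on D(V)={2,5,7,8} D(W)={3,4,5,6,7,8}: V {2,5,7,8}->{2,5,7}
Constraint 2 (V != U) on D(V)={2,5,7} D(U)={3,6,7}: no change
Constraint 3 (W < U) on D(W)={3,4,5,6,7,8} D(U)={3,6,7}: W {3,4,5,6,7,8}->{3,4,5,6}; U {3,6,7}->{6,7}
So after all 3 constraints: D(U) = {6,7}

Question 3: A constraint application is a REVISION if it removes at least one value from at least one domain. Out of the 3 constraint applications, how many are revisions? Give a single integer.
Constraint 1 (V < W) on D(V)={2,5,7,8} D(W)={3,4,5,6,7,8}: V {2,5,7,8}->{2,5,7} => REVISION
Constraint 2 (V != U) on D(V)={2,5,7} D(U)={3,6,7}: no change => not a revision
Constraint 3 (W < U) on D(W)={3,4,5,6,7,8} D(U)={3,6,7}: W {3,4,5,6,7,8}->{3,4,5,6}; U {3,6,7}->{6,7} => REVISION
Total revisions = 2

Answer: 2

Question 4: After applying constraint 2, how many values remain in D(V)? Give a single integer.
Constraint 1 (V < W) on D(V)={2,5,7,8} D(W)={3,4,5,6,7,8}: V {2,5,7,8}->{2,5,7}
Constraint 2 (V != U) on D(V)={2,5,7} D(U)={3,6,7}: no change
So after constraint 2: D(V)={2,5,7}, size = 3

Answer: 3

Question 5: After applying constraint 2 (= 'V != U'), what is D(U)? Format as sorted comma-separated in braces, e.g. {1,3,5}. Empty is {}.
Answer: {3,6,7}

Derivation:
Constraint 1 (V < W) on D(V)={2,5,7,8} D(W)={3,4,5,6,7,8}: V {2,5,7,8}->{2,5,7}
Constraint 2 (V != U) on D(V)={2,5,7} D(U)={3,6,7}: no change
So after constraint 2: D(U) = {3,6,7}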